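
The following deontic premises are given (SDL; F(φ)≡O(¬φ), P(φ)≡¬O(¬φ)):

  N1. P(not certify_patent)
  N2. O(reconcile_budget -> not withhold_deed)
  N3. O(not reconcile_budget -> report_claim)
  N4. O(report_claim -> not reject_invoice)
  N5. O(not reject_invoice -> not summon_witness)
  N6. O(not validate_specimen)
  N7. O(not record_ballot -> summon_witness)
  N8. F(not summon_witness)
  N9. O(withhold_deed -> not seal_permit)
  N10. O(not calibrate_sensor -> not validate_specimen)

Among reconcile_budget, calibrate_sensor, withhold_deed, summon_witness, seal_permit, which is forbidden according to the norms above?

F(not summon_witness) at premise 8 means O(summon_witness).
Premise 5 is O(not reject_invoice -> not summon_witness); contrapositively O(summon_witness -> reject_invoice). Since O(summon_witness) holds, K gives O(reject_invoice).
Premise 4, O(report_claim -> not reject_invoice), contraposes to O(reject_invoice -> not report_claim); with O(reject_invoice) we get O(not report_claim).
Premise 3, O(not reconcile_budget -> report_claim), contraposes to O(not report_claim -> reconcile_budget); with O(not report_claim) we get O(reconcile_budget).
Applying K to premise 2 (O(reconcile_budget -> not withhold_deed)) and O(reconcile_budget) yields O(not withhold_deed).
So O(not withhold_deed) holds, i.e. withhold_deed is forbidden. None of the other listed options is forbidden under the premises.

withhold_deed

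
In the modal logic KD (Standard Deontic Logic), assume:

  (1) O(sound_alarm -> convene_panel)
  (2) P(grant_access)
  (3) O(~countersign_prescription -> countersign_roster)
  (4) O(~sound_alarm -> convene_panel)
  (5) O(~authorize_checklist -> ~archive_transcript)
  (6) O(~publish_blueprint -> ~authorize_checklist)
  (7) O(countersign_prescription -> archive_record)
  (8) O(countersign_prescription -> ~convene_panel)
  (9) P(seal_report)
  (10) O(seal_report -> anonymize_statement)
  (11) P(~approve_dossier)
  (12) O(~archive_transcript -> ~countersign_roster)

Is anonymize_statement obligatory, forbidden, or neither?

Premise 10 is O(seal_report -> anonymize_statement), but O(seal_report) is not derivable from the premises (the permission P(seal_report) asserts only ~O(~seal_report), not O(seal_report)), so it does not yield O(anonymize_statement).
No premise or chain of K-axiom applications forces O(anonymize_statement), and none forces O(~anonymize_statement). So anonymize_statement is neither obligatory nor forbidden under these norms.

Neither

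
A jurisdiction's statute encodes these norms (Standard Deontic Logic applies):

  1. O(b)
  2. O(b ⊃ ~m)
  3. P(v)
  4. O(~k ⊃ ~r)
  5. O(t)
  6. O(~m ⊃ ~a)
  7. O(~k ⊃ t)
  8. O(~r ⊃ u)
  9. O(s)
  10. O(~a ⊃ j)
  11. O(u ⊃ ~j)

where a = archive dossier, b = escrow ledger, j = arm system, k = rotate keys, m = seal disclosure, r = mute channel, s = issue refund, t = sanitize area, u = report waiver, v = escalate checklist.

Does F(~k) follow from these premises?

Premise 1 gives O(b).
Applying K to premise 2 (O(b ⊃ ~m)) and O(b) yields O(~m).
Applying K to premise 6 (O(~m ⊃ ~a)) and O(~m) yields O(~a).
From O(~a) and premise 10, O(~a ⊃ j), we obtain O(j).
Premise 11, O(u ⊃ ~j), contraposes to O(j ⊃ ~u); with O(j) we get O(~u).
Premise 8, O(~r ⊃ u), contraposes to O(~u ⊃ r); with O(~u) we get O(r).
Premise 4 is O(~k ⊃ ~r); contrapositively O(r ⊃ k). Since O(r) holds, K gives O(k).
Premises 3, 5, 7, 9 do not contribute to this derivation.
So O(k) holds, i.e. F(~k). The claim follows.

Yes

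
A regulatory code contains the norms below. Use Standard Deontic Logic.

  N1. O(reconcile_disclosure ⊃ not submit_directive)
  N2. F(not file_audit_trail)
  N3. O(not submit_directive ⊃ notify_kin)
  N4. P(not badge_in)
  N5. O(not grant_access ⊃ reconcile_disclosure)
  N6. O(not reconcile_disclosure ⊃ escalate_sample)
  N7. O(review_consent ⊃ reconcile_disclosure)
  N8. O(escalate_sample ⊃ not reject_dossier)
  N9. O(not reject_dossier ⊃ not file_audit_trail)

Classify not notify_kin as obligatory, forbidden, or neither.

Forbidden

F(not file_audit_trail) at premise 2 means O(file_audit_trail).
The contrapositive of premise 9 (O(not reject_dossier ⊃ not file_audit_trail)) is O(file_audit_trail ⊃ reject_dossier), and O(file_audit_trail) is already established, so O(reject_dossier).
Premise 8 is O(escalate_sample ⊃ not reject_dossier); contrapositively O(reject_dossier ⊃ not escalate_sample). Since O(reject_dossier) holds, K gives O(not escalate_sample).
The contrapositive of premise 6 (O(not reconcile_disclosure ⊃ escalate_sample)) is O(not escalate_sample ⊃ reconcile_disclosure), and O(not escalate_sample) is already established, so O(reconcile_disclosure).
From O(reconcile_disclosure) and premise 1, O(reconcile_disclosure ⊃ not submit_directive), we obtain O(not submit_directive).
Applying K to premise 3 (O(not submit_directive ⊃ notify_kin)) and O(not submit_directive) yields O(notify_kin).
Premises 4, 5, 7 do not contribute to this derivation.
Thus O(notify_kin), which is F(not notify_kin): not notify_kin is forbidden.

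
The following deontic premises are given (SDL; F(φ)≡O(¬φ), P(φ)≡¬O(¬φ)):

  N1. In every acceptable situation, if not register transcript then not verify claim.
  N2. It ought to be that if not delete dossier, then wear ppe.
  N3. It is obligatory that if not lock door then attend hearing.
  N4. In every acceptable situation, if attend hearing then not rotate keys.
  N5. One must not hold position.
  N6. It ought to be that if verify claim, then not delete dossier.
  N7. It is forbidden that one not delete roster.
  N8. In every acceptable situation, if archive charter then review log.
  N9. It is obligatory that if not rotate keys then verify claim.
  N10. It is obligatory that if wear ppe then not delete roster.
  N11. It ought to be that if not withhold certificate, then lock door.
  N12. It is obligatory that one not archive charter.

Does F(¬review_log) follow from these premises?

No

Premise 8 is O(archive_charter → review_log), but O(archive_charter) is not derivable from the premises, so it does not yield O(review_log).
No other premise forces O(review_log). An ideal world satisfying every premise can still have ¬review_log true, so F(¬review_log) is not derivable.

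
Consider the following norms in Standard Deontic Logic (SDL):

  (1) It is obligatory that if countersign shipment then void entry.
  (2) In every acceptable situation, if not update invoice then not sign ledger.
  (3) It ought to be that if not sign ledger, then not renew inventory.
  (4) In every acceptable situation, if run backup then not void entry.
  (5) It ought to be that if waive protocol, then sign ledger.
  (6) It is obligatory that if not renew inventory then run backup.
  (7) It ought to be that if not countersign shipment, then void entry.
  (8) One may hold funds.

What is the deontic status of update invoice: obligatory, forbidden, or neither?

Obligatory

Premises 1 and 7 are O(countersign_shipment → void_entry) and O(¬countersign_shipment → void_entry); every ideal world satisfies countersign_shipment or ¬countersign_shipment, so in either case void_entry holds — hence O(void_entry).
Premise 4 is O(run_backup → ¬void_entry); contrapositively O(void_entry → ¬run_backup). Since O(void_entry) holds, K gives O(¬run_backup).
Premise 6, O(¬renew_inventory → run_backup), contraposes to O(¬run_backup → renew_inventory); with O(¬run_backup) we get O(renew_inventory).
Premise 3 is O(¬sign_ledger → ¬renew_inventory); contrapositively O(renew_inventory → sign_ledger). Since O(renew_inventory) holds, K gives O(sign_ledger).
The contrapositive of premise 2 (O(¬update_invoice → ¬sign_ledger)) is O(sign_ledger → update_invoice), and O(sign_ledger) is already established, so O(update_invoice).
Premises 5, 8 do not contribute to this derivation.
Hence update_invoice is obligatory.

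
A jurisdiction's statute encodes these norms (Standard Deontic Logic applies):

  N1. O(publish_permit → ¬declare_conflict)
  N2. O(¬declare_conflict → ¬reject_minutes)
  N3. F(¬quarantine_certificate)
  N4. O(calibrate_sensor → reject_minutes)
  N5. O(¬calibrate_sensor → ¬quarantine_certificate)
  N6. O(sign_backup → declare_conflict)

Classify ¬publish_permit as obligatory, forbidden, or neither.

Premise 3 is F(¬quarantine_certificate), i.e. O(quarantine_certificate).
Premise 5 is O(¬calibrate_sensor → ¬quarantine_certificate); contrapositively O(quarantine_certificate → calibrate_sensor). Since O(quarantine_certificate) holds, K gives O(calibrate_sensor).
From O(calibrate_sensor) and premise 4, O(calibrate_sensor → reject_minutes), we obtain O(reject_minutes).
Premise 2 is O(¬declare_conflict → ¬reject_minutes); contrapositively O(reject_minutes → declare_conflict). Since O(reject_minutes) holds, K gives O(declare_conflict).
The contrapositive of premise 1 (O(publish_permit → ¬declare_conflict)) is O(declare_conflict → ¬publish_permit), and O(declare_conflict) is already established, so O(¬publish_permit).
Premise 6 does not contribute to this derivation.
Hence ¬publish_permit is obligatory.

Obligatory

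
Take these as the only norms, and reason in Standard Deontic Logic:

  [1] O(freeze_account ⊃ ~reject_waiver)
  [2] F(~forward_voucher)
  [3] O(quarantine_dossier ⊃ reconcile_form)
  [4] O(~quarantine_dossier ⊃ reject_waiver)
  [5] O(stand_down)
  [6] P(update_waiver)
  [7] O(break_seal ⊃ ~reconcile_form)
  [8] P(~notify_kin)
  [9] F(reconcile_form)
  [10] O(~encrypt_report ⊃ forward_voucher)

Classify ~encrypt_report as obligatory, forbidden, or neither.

Premise 10 is O(~encrypt_report ⊃ forward_voucher); even if O(forward_voucher) held, inferring O(~encrypt_report) would be affirming the consequent — invalid.
No premise or chain of K-axiom applications forces O(~encrypt_report), and none forces O(encrypt_report). So ~encrypt_report is neither obligatory nor forbidden under these norms.

Neither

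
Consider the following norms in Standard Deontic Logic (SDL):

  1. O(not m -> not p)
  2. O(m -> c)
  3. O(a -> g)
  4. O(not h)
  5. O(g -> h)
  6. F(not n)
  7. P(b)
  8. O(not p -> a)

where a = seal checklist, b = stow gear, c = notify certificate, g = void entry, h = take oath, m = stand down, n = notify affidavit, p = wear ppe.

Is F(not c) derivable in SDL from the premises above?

Yes

Premise 4 gives O(not h).
Premise 5, O(g -> h), contraposes to O(not h -> not g); with O(not h) we get O(not g).
Premise 3, O(a -> g), contraposes to O(not g -> not a); with O(not g) we get O(not a).
Premise 8 is O(not p -> a); contrapositively O(not a -> p). Since O(not a) holds, K gives O(p).
Premise 1, O(not m -> not p), contraposes to O(p -> m); with O(p) we get O(m).
From O(m) and premise 2, O(m -> c), we obtain O(c).
Premises 6, 7 do not contribute to this derivation.
So O(c) holds, i.e. F(not c). The claim follows.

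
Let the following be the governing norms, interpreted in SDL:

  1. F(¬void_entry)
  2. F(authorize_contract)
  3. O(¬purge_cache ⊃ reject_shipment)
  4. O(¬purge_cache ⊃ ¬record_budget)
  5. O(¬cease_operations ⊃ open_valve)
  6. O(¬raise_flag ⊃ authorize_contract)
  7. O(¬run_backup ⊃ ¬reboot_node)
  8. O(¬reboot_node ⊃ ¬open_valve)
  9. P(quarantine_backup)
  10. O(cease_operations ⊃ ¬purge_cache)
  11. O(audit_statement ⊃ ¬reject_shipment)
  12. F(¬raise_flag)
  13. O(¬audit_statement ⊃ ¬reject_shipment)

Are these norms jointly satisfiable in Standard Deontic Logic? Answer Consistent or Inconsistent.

Consistent

Premise 6 is O(¬raise_flag ⊃ authorize_contract), but O(¬raise_flag) is not derivable from the premises, so it does not yield O(authorize_contract).
So O(authorize_contract) is not derivable, and the apparent clash with O(¬authorize_contract) does not arise.
A world satisfying every obligation exists (e.g. audit_statement=false, authorize_contract=false, cease_operations=false, open_valve=true, purge_cache=true, quarantine_backup=false, raise_flag=true, reboot_node=true, record_budget=false, reject_shipment=false, run_backup=true, void_entry=true); no atom is both obligatory and forbidden, so the set is consistent.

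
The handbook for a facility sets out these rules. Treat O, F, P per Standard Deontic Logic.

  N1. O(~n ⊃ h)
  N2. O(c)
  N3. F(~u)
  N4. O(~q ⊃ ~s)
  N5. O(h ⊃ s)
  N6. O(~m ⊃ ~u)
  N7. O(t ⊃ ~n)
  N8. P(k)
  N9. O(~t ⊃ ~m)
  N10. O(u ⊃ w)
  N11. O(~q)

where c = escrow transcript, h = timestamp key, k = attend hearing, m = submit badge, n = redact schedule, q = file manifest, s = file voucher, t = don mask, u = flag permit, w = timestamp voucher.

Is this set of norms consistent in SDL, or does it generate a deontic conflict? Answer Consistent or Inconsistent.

Premise 11 states O(~q) outright.
From O(~q) and premise 4, O(~q ⊃ ~s), we obtain O(~s).
Premise 5 is O(h ⊃ s); contrapositively O(~s ⊃ ~h). Since O(~s) holds, K gives O(~h).
The contrapositive of premise 1 (O(~n ⊃ h)) is O(~h ⊃ n), and O(~h) is already established, so O(n).
Premise 7 is O(t ⊃ ~n); contrapositively O(n ⊃ ~t). Since O(n) holds, K gives O(~t).
With premise 9, O(~t ⊃ ~m), the K-axiom yields O(~m).
Premise 6 is O(~m ⊃ ~u); since O(~m), deontic closure gives O(~u).
However, F(~u) at premise 3 amounts to O(u).
We now have both O(~u) and O(u) — u is simultaneously obligatory and forbidden, violating the D-axiom.

Inconsistent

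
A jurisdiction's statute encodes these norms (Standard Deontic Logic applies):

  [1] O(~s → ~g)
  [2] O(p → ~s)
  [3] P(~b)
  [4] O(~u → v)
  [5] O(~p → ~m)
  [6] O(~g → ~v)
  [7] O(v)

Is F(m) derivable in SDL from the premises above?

Premise 7 gives O(v).
The contrapositive of premise 6 (O(~g → ~v)) is O(v → g), and O(v) is already established, so O(g).
Premise 1 is O(~s → ~g); contrapositively O(g → s). Since O(g) holds, K gives O(s).
The contrapositive of premise 2 (O(p → ~s)) is O(s → ~p), and O(s) is already established, so O(~p).
From O(~p) and premise 5, O(~p → ~m), we obtain O(~m).
Premises 3, 4 do not contribute to this derivation.
So O(~m) holds, i.e. F(m). The claim follows.

Yes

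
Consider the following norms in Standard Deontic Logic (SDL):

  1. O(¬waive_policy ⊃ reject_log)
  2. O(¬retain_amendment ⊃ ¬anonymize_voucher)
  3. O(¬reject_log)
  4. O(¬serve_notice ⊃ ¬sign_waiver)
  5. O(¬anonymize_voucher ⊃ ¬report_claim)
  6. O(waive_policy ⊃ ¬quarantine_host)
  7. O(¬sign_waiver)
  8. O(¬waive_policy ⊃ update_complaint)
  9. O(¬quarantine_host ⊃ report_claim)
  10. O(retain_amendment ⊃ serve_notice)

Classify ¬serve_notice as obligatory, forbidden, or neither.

Forbidden

Premise 3 states O(¬reject_log) outright.
Premise 1, O(¬waive_policy ⊃ reject_log), contraposes to O(¬reject_log ⊃ waive_policy); with O(¬reject_log) we get O(waive_policy).
Applying K to premise 6 (O(waive_policy ⊃ ¬quarantine_host)) and O(waive_policy) yields O(¬quarantine_host).
From O(¬quarantine_host) and premise 9, O(¬quarantine_host ⊃ report_claim), we obtain O(report_claim).
The contrapositive of premise 5 (O(¬anonymize_voucher ⊃ ¬report_claim)) is O(report_claim ⊃ anonymize_voucher), and O(report_claim) is already established, so O(anonymize_voucher).
The contrapositive of premise 2 (O(¬retain_amendment ⊃ ¬anonymize_voucher)) is O(anonymize_voucher ⊃ retain_amendment), and O(anonymize_voucher) is already established, so O(retain_amendment).
From O(retain_amendment) and premise 10, O(retain_amendment ⊃ serve_notice), we obtain O(serve_notice).
Premises 4, 7, 8 do not contribute to this derivation.
Thus O(serve_notice), which is F(¬serve_notice): ¬serve_notice is forbidden.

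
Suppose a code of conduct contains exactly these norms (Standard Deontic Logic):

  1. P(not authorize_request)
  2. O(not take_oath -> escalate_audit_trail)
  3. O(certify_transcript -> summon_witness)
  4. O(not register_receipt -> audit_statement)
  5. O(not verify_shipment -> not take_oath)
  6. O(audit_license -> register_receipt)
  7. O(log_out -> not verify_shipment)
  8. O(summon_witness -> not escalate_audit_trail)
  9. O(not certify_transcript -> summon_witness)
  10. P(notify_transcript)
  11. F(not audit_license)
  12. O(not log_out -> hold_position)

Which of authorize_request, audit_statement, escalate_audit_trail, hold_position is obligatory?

By case analysis on certify_transcript: premise 3 gives O(certify_transcript -> summon_witness) and premise 9 gives O(not certify_transcript -> summon_witness), so O(summon_witness) either way.
From O(summon_witness) and premise 8, O(summon_witness -> not escalate_audit_trail), we obtain O(not escalate_audit_trail).
Premise 2 is O(not take_oath -> escalate_audit_trail); contrapositively O(not escalate_audit_trail -> take_oath). Since O(not escalate_audit_trail) holds, K gives O(take_oath).
Premise 5 is O(not verify_shipment -> not take_oath); contrapositively O(take_oath -> verify_shipment). Since O(take_oath) holds, K gives O(verify_shipment).
Premise 7, O(log_out -> not verify_shipment), contraposes to O(verify_shipment -> not log_out); with O(verify_shipment) we get O(not log_out).
Premise 12 is O(not log_out -> hold_position); since O(not log_out), deontic closure gives O(hold_position).
So O(hold_position) holds — hold_position is obligatory. None of the other listed options is made obligatory by any chain of premises.

hold_position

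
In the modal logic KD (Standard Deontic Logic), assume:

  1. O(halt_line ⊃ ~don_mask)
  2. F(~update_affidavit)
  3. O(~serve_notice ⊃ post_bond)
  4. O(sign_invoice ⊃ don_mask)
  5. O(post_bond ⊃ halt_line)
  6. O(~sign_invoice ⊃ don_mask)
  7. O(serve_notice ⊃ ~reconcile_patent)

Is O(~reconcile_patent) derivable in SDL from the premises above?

Yes

Premises 6 and 4 are O(~sign_invoice ⊃ don_mask) and O(sign_invoice ⊃ don_mask); every ideal world satisfies ~sign_invoice or sign_invoice, so in either case don_mask holds — hence O(don_mask).
Premise 1, O(halt_line ⊃ ~don_mask), contraposes to O(don_mask ⊃ ~halt_line); with O(don_mask) we get O(~halt_line).
The contrapositive of premise 5 (O(post_bond ⊃ halt_line)) is O(~halt_line ⊃ ~post_bond), and O(~halt_line) is already established, so O(~post_bond).
Premise 3 is O(~serve_notice ⊃ post_bond); contrapositively O(~post_bond ⊃ serve_notice). Since O(~post_bond) holds, K gives O(serve_notice).
Premise 7 is O(serve_notice ⊃ ~reconcile_patent); since O(serve_notice), deontic closure gives O(~reconcile_patent).
Premise 2 does not contribute to this derivation.
So O(~reconcile_patent) follows.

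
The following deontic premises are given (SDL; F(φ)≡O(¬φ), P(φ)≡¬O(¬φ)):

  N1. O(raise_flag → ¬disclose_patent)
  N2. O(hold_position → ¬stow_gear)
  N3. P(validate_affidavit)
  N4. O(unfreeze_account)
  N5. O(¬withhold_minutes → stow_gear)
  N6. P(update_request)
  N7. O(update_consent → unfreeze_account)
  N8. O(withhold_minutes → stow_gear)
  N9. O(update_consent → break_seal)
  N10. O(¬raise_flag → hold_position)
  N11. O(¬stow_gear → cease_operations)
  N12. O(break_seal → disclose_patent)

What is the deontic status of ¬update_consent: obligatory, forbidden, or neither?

Obligatory

Premises 8 and 5 are O(withhold_minutes → stow_gear) and O(¬withhold_minutes → stow_gear); every ideal world satisfies withhold_minutes or ¬withhold_minutes, so in either case stow_gear holds — hence O(stow_gear).
Premise 2, O(hold_position → ¬stow_gear), contraposes to O(stow_gear → ¬hold_position); with O(stow_gear) we get O(¬hold_position).
The contrapositive of premise 10 (O(¬raise_flag → hold_position)) is O(¬hold_position → raise_flag), and O(¬hold_position) is already established, so O(raise_flag).
Applying K to premise 1 (O(raise_flag → ¬disclose_patent)) and O(raise_flag) yields O(¬disclose_patent).
Premise 12, O(break_seal → disclose_patent), contraposes to O(¬disclose_patent → ¬break_seal); with O(¬disclose_patent) we get O(¬break_seal).
Premise 9 is O(update_consent → break_seal); contrapositively O(¬break_seal → ¬update_consent). Since O(¬break_seal) holds, K gives O(¬update_consent).
Premises 3, 4, 6, 7, 11 do not contribute to this derivation.
Hence ¬update_consent is obligatory.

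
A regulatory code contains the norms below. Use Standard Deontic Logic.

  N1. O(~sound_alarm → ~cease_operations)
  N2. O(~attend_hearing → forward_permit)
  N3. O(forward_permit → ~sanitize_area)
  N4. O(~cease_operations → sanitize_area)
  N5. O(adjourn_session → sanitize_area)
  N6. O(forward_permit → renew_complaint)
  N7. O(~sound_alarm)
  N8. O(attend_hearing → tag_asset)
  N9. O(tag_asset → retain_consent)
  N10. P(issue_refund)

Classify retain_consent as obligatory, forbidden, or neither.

Premise 7 states O(~sound_alarm) outright.
Premise 1 is O(~sound_alarm → ~cease_operations); since O(~sound_alarm), deontic closure gives O(~cease_operations).
Premise 4 is O(~cease_operations → sanitize_area); since O(~cease_operations), deontic closure gives O(sanitize_area).
The contrapositive of premise 3 (O(forward_permit → ~sanitize_area)) is O(sanitize_area → ~forward_permit), and O(sanitize_area) is already established, so O(~forward_permit).
Premise 2 is O(~attend_hearing → forward_permit); contrapositively O(~forward_permit → attend_hearing). Since O(~forward_permit) holds, K gives O(attend_hearing).
From O(attend_hearing) and premise 8, O(attend_hearing → tag_asset), we obtain O(tag_asset).
Applying K to premise 9 (O(tag_asset → retain_consent)) and O(tag_asset) yields O(retain_consent).
Premises 5, 6, 10 do not contribute to this derivation.
Hence retain_consent is obligatory.

Obligatory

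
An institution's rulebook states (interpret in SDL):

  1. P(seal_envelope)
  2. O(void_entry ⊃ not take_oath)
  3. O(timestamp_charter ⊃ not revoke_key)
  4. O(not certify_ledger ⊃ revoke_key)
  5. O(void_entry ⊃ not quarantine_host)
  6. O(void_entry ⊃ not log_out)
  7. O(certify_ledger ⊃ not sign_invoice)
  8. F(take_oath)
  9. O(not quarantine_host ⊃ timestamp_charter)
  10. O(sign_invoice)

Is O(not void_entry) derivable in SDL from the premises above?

Premise 10 states O(sign_invoice) outright.
The contrapositive of premise 7 (O(certify_ledger ⊃ not sign_invoice)) is O(sign_invoice ⊃ not certify_ledger), and O(sign_invoice) is already established, so O(not certify_ledger).
Premise 4 is O(not certify_ledger ⊃ revoke_key); since O(not certify_ledger), deontic closure gives O(revoke_key).
Premise 3, O(timestamp_charter ⊃ not revoke_key), contraposes to O(revoke_key ⊃ not timestamp_charter); with O(revoke_key) we get O(not timestamp_charter).
Premise 9 is O(not quarantine_host ⊃ timestamp_charter); contrapositively O(not timestamp_charter ⊃ quarantine_host). Since O(not timestamp_charter) holds, K gives O(quarantine_host).
The contrapositive of premise 5 (O(void_entry ⊃ not quarantine_host)) is O(quarantine_host ⊃ not void_entry), and O(quarantine_host) is already established, so O(not void_entry).
Premises 1, 2, 6, 8 do not contribute to this derivation.
So O(not void_entry) follows.

Yes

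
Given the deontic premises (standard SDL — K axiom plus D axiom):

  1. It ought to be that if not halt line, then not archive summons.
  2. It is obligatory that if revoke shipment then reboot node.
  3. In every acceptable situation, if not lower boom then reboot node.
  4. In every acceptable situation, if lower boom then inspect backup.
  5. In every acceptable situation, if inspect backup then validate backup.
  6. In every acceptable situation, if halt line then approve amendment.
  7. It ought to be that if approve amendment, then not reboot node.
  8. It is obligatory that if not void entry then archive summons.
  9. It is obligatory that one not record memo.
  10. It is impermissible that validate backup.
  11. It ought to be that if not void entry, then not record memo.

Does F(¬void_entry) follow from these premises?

Premise 10 is F(validate_backup), i.e. O(¬validate_backup).
Premise 5, O(inspect_backup → validate_backup), contraposes to O(¬validate_backup → ¬inspect_backup); with O(¬validate_backup) we get O(¬inspect_backup).
Premise 4 is O(lower_boom → inspect_backup); contrapositively O(¬inspect_backup → ¬lower_boom). Since O(¬inspect_backup) holds, K gives O(¬lower_boom).
With premise 3, O(¬lower_boom → reboot_node), the K-axiom yields O(reboot_node).
The contrapositive of premise 7 (O(approve_amendment → ¬reboot_node)) is O(reboot_node → ¬approve_amendment), and O(reboot_node) is already established, so O(¬approve_amendment).
Premise 6 is O(halt_line → approve_amendment); contrapositively O(¬approve_amendment → ¬halt_line). Since O(¬approve_amendment) holds, K gives O(¬halt_line).
Premise 1 is O(¬halt_line → ¬archive_summons); since O(¬halt_line), deontic closure gives O(¬archive_summons).
Premise 8, O(¬void_entry → archive_summons), contraposes to O(¬archive_summons → void_entry); with O(¬archive_summons) we get O(void_entry).
Premises 2, 9, 11 do not contribute to this derivation.
So O(void_entry) holds, i.e. F(¬void_entry). The claim follows.

Yes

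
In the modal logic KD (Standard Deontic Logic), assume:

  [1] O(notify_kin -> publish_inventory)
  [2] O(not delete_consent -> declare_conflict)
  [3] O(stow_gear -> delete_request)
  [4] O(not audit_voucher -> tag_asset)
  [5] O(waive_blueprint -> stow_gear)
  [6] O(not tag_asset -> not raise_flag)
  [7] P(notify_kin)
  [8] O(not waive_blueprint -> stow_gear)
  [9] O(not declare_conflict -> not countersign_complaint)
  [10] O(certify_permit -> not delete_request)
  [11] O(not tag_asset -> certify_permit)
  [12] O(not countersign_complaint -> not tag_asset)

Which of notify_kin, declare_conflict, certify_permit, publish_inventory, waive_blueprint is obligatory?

declare_conflict

By case analysis on waive_blueprint: premise 5 gives O(waive_blueprint -> stow_gear) and premise 8 gives O(not waive_blueprint -> stow_gear), so O(stow_gear) either way.
From O(stow_gear) and premise 3, O(stow_gear -> delete_request), we obtain O(delete_request).
Premise 10, O(certify_permit -> not delete_request), contraposes to O(delete_request -> not certify_permit); with O(delete_request) we get O(not certify_permit).
Premise 11, O(not tag_asset -> certify_permit), contraposes to O(not certify_permit -> tag_asset); with O(not certify_permit) we get O(tag_asset).
Premise 12, O(not countersign_complaint -> not tag_asset), contraposes to O(tag_asset -> countersign_complaint); with O(tag_asset) we get O(countersign_complaint).
Premise 9, O(not declare_conflict -> not countersign_complaint), contraposes to O(countersign_complaint -> declare_conflict); with O(countersign_complaint) we get O(declare_conflict).
So O(declare_conflict) holds — declare_conflict is obligatory. None of the other listed options is made obligatory by any chain of premises.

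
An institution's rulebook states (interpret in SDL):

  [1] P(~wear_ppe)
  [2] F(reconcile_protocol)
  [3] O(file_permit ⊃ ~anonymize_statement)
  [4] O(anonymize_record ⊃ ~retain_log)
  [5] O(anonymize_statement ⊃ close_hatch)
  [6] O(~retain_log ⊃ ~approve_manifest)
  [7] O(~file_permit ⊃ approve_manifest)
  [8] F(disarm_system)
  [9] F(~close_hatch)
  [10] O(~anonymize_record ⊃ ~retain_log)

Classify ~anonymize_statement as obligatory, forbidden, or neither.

Premises 4 and 10 are O(anonymize_record ⊃ ~retain_log) and O(~anonymize_record ⊃ ~retain_log); every ideal world satisfies anonymize_record or ~anonymize_record, so in either case ~retain_log holds — hence O(~retain_log).
With premise 6, O(~retain_log ⊃ ~approve_manifest), the K-axiom yields O(~approve_manifest).
The contrapositive of premise 7 (O(~file_permit ⊃ approve_manifest)) is O(~approve_manifest ⊃ file_permit), and O(~approve_manifest) is already established, so O(file_permit).
From O(file_permit) and premise 3, O(file_permit ⊃ ~anonymize_statement), we obtain O(~anonymize_statement).
Premises 1, 2, 5, 8, 9 do not contribute to this derivation.
Hence ~anonymize_statement is obligatory.

Obligatory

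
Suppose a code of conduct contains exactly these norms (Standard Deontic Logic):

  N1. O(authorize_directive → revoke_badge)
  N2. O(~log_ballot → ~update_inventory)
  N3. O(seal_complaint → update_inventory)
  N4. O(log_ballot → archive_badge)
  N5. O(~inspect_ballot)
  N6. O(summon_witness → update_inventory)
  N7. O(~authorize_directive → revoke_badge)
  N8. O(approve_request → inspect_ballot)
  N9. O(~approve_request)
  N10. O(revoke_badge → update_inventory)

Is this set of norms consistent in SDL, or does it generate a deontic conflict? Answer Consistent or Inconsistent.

Consistent

Premise 8 is O(approve_request → inspect_ballot), but O(approve_request) is not derivable from the premises, so it does not yield O(inspect_ballot).
So O(inspect_ballot) is not derivable, and the apparent clash with O(~inspect_ballot) does not arise.
A world satisfying every obligation exists (e.g. approve_request=false, archive_badge=true, authorize_directive=false, inspect_ballot=false, log_ballot=true, revoke_badge=true, seal_complaint=false, summon_witness=false, update_inventory=true); no atom is both obligatory and forbidden, so the set is consistent.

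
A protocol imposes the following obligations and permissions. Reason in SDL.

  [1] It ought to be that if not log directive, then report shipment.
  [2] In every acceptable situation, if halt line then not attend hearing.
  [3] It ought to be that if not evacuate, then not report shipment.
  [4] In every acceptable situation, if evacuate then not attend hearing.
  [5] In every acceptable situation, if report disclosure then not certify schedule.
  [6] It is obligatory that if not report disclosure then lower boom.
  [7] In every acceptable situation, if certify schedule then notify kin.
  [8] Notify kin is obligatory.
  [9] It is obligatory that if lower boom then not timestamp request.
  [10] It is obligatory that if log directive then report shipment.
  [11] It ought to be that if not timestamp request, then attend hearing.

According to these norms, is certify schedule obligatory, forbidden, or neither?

Premises 1 and 10 cover both cases: O(¬log_directive → report_shipment) and O(log_directive → report_shipment). Since ¬log_directive ∨ log_directive is a tautology, O(report_shipment) follows.
Premise 3, O(¬evacuate → ¬report_shipment), contraposes to O(report_shipment → evacuate); with O(report_shipment) we get O(evacuate).
With premise 4, O(evacuate → ¬attend_hearing), the K-axiom yields O(¬attend_hearing).
Premise 11, O(¬timestamp_request → attend_hearing), contraposes to O(¬attend_hearing → timestamp_request); with O(¬attend_hearing) we get O(timestamp_request).
Premise 9, O(lower_boom → ¬timestamp_request), contraposes to O(timestamp_request → ¬lower_boom); with O(timestamp_request) we get O(¬lower_boom).
Premise 6, O(¬report_disclosure → lower_boom), contraposes to O(¬lower_boom → report_disclosure); with O(¬lower_boom) we get O(report_disclosure).
From O(report_disclosure) and premise 5, O(report_disclosure → ¬certify_schedule), we obtain O(¬certify_schedule).
Premises 2, 7, 8 do not contribute to this derivation.
Thus O(¬certify_schedule), which is F(certify_schedule): certify_schedule is forbidden.

Forbidden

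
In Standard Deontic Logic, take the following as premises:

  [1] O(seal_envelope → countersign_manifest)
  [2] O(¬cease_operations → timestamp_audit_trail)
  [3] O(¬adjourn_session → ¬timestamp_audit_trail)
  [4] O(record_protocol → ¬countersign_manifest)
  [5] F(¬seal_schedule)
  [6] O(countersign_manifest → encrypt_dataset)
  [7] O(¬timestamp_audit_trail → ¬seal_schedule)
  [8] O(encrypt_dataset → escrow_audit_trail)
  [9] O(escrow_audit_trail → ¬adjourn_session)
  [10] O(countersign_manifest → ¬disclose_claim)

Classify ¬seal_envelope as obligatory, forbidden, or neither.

Premise 5 is F(¬seal_schedule), i.e. O(seal_schedule).
The contrapositive of premise 7 (O(¬timestamp_audit_trail → ¬seal_schedule)) is O(seal_schedule → timestamp_audit_trail), and O(seal_schedule) is already established, so O(timestamp_audit_trail).
Premise 3 is O(¬adjourn_session → ¬timestamp_audit_trail); contrapositively O(timestamp_audit_trail → adjourn_session). Since O(timestamp_audit_trail) holds, K gives O(adjourn_session).
The contrapositive of premise 9 (O(escrow_audit_trail → ¬adjourn_session)) is O(adjourn_session → ¬escrow_audit_trail), and O(adjourn_session) is already established, so O(¬escrow_audit_trail).
Premise 8 is O(encrypt_dataset → escrow_audit_trail); contrapositively O(¬escrow_audit_trail → ¬encrypt_dataset). Since O(¬escrow_audit_trail) holds, K gives O(¬encrypt_dataset).
Premise 6 is O(countersign_manifest → encrypt_dataset); contrapositively O(¬encrypt_dataset → ¬countersign_manifest). Since O(¬encrypt_dataset) holds, K gives O(¬countersign_manifest).
The contrapositive of premise 1 (O(seal_envelope → countersign_manifest)) is O(¬countersign_manifest → ¬seal_envelope), and O(¬countersign_manifest) is already established, so O(¬seal_envelope).
Premises 2, 4, 10 do not contribute to this derivation.
Hence ¬seal_envelope is obligatory.

Obligatory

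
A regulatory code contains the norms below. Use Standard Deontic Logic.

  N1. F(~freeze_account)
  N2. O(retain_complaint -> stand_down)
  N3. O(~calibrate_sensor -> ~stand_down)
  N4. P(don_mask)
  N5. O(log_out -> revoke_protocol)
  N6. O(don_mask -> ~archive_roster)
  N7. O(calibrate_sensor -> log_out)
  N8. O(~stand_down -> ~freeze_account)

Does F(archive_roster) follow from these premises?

No

Premise 6 is O(don_mask -> ~archive_roster), but O(don_mask) is not derivable from the premises (the permission P(don_mask) asserts only ~O(~don_mask), not O(don_mask)), so it does not yield O(~archive_roster).
No other premise forces O(~archive_roster). An ideal world satisfying every premise can still have archive_roster true, so F(archive_roster) is not derivable.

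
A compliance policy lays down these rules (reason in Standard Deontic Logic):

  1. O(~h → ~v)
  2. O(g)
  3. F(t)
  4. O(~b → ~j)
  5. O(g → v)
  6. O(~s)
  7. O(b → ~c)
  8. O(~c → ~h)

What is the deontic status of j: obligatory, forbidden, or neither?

Forbidden

From premise 2 we have O(g).
Applying K to premise 5 (O(g → v)) and O(g) yields O(v).
Premise 1 is O(~h → ~v); contrapositively O(v → h). Since O(v) holds, K gives O(h).
Premise 8 is O(~c → ~h); contrapositively O(h → c). Since O(h) holds, K gives O(c).
Premise 7, O(b → ~c), contraposes to O(c → ~b); with O(c) we get O(~b).
From O(~b) and premise 4, O(~b → ~j), we obtain O(~j).
Premises 3, 6 do not contribute to this derivation.
Thus O(~j), which is F(j): j is forbidden.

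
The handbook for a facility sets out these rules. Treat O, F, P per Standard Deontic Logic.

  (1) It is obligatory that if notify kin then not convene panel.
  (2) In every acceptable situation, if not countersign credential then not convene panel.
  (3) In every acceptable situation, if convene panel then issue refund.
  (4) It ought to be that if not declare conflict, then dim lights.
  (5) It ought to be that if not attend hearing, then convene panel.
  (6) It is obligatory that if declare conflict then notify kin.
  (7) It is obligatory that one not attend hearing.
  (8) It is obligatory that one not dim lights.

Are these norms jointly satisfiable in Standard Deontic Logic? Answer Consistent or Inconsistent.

Premise 8 gives O(¬dim_lights).
The contrapositive of premise 4 (O(¬declare_conflict → dim_lights)) is O(¬dim_lights → declare_conflict), and O(¬dim_lights) is already established, so O(declare_conflict).
With premise 6, O(declare_conflict → notify_kin), the K-axiom yields O(notify_kin).
Applying K to premise 1 (O(notify_kin → ¬convene_panel)) and O(notify_kin) yields O(¬convene_panel).
Premise 5 is O(¬attend_hearing → convene_panel); contrapositively O(¬convene_panel → attend_hearing). Since O(¬convene_panel) holds, K gives O(attend_hearing).
However, premise 7 gives O(¬attend_hearing).
We now have both O(attend_hearing) and O(¬attend_hearing) — attend_hearing is simultaneously obligatory and forbidden, violating the D-axiom.

Inconsistent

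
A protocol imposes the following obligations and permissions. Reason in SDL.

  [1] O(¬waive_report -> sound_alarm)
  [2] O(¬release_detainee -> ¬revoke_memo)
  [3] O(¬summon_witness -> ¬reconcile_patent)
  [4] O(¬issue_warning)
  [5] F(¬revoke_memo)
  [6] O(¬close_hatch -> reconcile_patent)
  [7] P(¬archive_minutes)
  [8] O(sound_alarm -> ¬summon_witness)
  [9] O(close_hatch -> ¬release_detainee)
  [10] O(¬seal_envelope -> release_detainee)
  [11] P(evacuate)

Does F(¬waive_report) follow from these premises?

Yes

F(¬revoke_memo) at premise 5 means O(revoke_memo).
Premise 2 is O(¬release_detainee -> ¬revoke_memo); contrapositively O(revoke_memo -> release_detainee). Since O(revoke_memo) holds, K gives O(release_detainee).
Premise 9 is O(close_hatch -> ¬release_detainee); contrapositively O(release_detainee -> ¬close_hatch). Since O(release_detainee) holds, K gives O(¬close_hatch).
From O(¬close_hatch) and premise 6, O(¬close_hatch -> reconcile_patent), we obtain O(reconcile_patent).
Premise 3, O(¬summon_witness -> ¬reconcile_patent), contraposes to O(reconcile_patent -> summon_witness); with O(reconcile_patent) we get O(summon_witness).
Premise 8, O(sound_alarm -> ¬summon_witness), contraposes to O(summon_witness -> ¬sound_alarm); with O(summon_witness) we get O(¬sound_alarm).
The contrapositive of premise 1 (O(¬waive_report -> sound_alarm)) is O(¬sound_alarm -> waive_report), and O(¬sound_alarm) is already established, so O(waive_report).
Premises 4, 7, 10, 11 do not contribute to this derivation.
So O(waive_report) holds, i.e. F(¬waive_report). The claim follows.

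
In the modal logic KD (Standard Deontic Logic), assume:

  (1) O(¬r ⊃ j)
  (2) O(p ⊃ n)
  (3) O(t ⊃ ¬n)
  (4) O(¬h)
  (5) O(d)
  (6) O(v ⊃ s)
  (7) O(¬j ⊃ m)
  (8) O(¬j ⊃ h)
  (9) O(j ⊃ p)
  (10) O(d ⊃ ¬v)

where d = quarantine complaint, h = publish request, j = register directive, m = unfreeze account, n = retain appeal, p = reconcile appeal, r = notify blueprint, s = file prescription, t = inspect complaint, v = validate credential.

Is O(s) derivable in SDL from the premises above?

No

Premise 6 is O(v ⊃ s), but O(v) is not derivable from the premises, so it does not yield O(s).
No other premise forces O(s). An ideal world satisfying every premise can still have s false, so O(s) is not derivable.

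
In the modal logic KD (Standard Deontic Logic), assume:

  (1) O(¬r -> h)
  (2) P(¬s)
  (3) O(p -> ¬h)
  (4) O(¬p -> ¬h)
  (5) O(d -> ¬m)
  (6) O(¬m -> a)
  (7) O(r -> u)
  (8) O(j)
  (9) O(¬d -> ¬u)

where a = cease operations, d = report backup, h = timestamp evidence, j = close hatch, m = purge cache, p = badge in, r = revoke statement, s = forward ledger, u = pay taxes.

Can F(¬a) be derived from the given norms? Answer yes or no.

Premises 4 and 3 are O(¬p -> ¬h) and O(p -> ¬h); every ideal world satisfies ¬p or p, so in either case ¬h holds — hence O(¬h).
The contrapositive of premise 1 (O(¬r -> h)) is O(¬h -> r), and O(¬h) is already established, so O(r).
From O(r) and premise 7, O(r -> u), we obtain O(u).
The contrapositive of premise 9 (O(¬d -> ¬u)) is O(u -> d), and O(u) is already established, so O(d).
Applying K to premise 5 (O(d -> ¬m)) and O(d) yields O(¬m).
Applying K to premise 6 (O(¬m -> a)) and O(¬m) yields O(a).
Premises 2, 8 do not contribute to this derivation.
So O(a) holds, i.e. F(¬a). The claim follows.

Yes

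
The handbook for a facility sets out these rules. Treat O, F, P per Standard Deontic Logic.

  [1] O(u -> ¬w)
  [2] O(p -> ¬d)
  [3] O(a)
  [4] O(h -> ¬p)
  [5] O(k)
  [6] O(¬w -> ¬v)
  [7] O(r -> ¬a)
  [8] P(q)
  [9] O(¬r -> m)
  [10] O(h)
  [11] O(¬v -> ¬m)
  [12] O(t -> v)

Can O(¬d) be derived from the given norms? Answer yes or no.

Premise 2 is O(p -> ¬d), but O(p) is not derivable from the premises, so it does not yield O(¬d).
No other premise forces O(¬d). An ideal world satisfying every premise can still have ¬d false, so O(¬d) is not derivable.

No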